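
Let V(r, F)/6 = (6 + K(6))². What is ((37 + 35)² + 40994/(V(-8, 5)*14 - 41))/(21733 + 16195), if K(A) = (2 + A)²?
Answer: 1066781425/7804804876 ≈ 0.13668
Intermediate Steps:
V(r, F) = 29400 (V(r, F) = 6*(6 + (2 + 6)²)² = 6*(6 + 8²)² = 6*(6 + 64)² = 6*70² = 6*4900 = 29400)
((37 + 35)² + 40994/(V(-8, 5)*14 - 41))/(21733 + 16195) = ((37 + 35)² + 40994/(29400*14 - 41))/(21733 + 16195) = (72² + 40994/(411600 - 41))/37928 = (5184 + 40994/411559)*(1/37928) = (2133562850/411559)*(1/37928) = 1066781425/7804804876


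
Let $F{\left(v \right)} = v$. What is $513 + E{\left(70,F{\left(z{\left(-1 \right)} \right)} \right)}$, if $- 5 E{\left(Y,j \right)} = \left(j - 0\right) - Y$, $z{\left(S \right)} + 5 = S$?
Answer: $\frac{2641}{5} \approx 528.2$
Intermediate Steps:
$z{\left(S \right)} = -5 + S$
$E{\left(Y,j \right)} = - \frac{j}{5} + \frac{Y}{5}$ ($E{\left(Y,j \right)} = - \frac{\left(j - 0\right) - Y}{5} = - \frac{\left(j + 0\right) - Y}{5} = - \frac{j - Y}{5} = - \frac{j}{5} + \frac{Y}{5}$)
$513 + E{\left(70,F{\left(z{\left(-1 \right)} \right)} \right)} = 513 + \left(- \frac{-5 - 1}{5} + \frac{1}{5} \cdot 70\right) = 513 + \left(\left(- \frac{1}{5}\right) \left(-6\right) + 14\right) = 513 + \left(\frac{6}{5} + 14\right) = 513 + \frac{76}{5} = \frac{2641}{5}$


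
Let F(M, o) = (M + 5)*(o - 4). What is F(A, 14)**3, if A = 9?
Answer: 2744000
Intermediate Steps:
F(M, o) = (-4 + o)*(5 + M) (F(M, o) = (5 + M)*(-4 + o) = (-4 + o)*(5 + M))
F(A, 14)**3 = (-20 - 4*9 + 5*14 + 9*14)**3 = (-20 - 36 + 70 + 126)**3 = 140**3 = 2744000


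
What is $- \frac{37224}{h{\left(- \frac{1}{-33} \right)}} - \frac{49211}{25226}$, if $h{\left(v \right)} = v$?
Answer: $- \frac{30987465803}{25226} \approx -1.2284 \cdot 10^{6}$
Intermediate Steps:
$- \frac{37224}{h{\left(- \frac{1}{-33} \right)}} - \frac{49211}{25226} = - \frac{37224}{\left(-1\right) \frac{1}{-33}} - \frac{49211}{25226} = - \frac{37224}{\left(-1\right) \left(- \frac{1}{33}\right)} - \frac{49211}{25226} = - 37224 \frac{1}{\frac{1}{33}} - \frac{49211}{25226} = \left(-37224\right) 33 - \frac{49211}{25226} = -1228392 - \frac{49211}{25226} = - \frac{30987465803}{25226}$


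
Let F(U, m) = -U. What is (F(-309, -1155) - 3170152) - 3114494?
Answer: -6284337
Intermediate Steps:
(F(-309, -1155) - 3170152) - 3114494 = (-1*(-309) - 3170152) - 3114494 = (309 - 3170152) - 3114494 = -3169843 - 3114494 = -6284337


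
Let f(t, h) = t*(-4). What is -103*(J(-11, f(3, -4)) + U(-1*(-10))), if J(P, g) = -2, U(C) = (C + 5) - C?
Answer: -309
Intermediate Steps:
f(t, h) = -4*t
U(C) = 5 (U(C) = (5 + C) - C = 5)
-103*(J(-11, f(3, -4)) + U(-1*(-10))) = -103*(-2 + 5) = -103*3 = -309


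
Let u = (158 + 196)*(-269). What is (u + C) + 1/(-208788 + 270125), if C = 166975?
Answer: 4400868414/61337 ≈ 71749.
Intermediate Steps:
u = -95226 (u = 354*(-269) = -95226)
(u + C) + 1/(-208788 + 270125) = (-95226 + 166975) + 1/(-208788 + 270125) = 71749 + 1/61337 = 4400868414/61337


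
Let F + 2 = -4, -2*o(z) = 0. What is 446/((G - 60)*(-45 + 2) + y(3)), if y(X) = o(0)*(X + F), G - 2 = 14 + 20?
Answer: 223/516 ≈ 0.43217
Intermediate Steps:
o(z) = 0 (o(z) = -½*0 = 0)
F = -6 (F = -2 - 4 = -6)
G = 36 (G = 2 + (14 + 20) = 2 + 34 = 36)
y(X) = 0 (y(X) = 0*(X - 6) = 0*(-6 + X) = 0)
446/((G - 60)*(-45 + 2) + y(3)) = 446/((36 - 60)*(-45 + 2) + 0) = 446/(-24*(-43) + 0) = 446/(1032 + 0) = 446/1032 = (1/1032)*446 = 223/516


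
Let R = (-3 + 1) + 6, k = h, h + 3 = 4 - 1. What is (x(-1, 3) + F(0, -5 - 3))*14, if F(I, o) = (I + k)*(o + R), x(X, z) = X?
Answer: -14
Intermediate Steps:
h = 0 (h = -3 + (4 - 1) = -3 + 3 = 0)
k = 0
R = 4 (R = -2 + 6 = 4)
F(I, o) = I*(4 + o) (F(I, o) = (I + 0)*(o + 4) = I*(4 + o))
(x(-1, 3) + F(0, -5 - 3))*14 = (-1 + 0*(4 + (-5 - 3)))*14 = (-1 + 0*(4 - 8))*14 = (-1 + 0*(-4))*14 = (-1 + 0)*14 = -1*14 = -14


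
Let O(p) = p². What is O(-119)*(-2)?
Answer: -28322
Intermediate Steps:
O(-119)*(-2) = (-119)²*(-2) = 14161*(-2) = -28322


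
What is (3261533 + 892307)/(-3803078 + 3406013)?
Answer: -830768/79413 ≈ -10.461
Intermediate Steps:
(3261533 + 892307)/(-3803078 + 3406013) = 4153840/(-397065) = 4153840*(-1/397065) = -830768/79413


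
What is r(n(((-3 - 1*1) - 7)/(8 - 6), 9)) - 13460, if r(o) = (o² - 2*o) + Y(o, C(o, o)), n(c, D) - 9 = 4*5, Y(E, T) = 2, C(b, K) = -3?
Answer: -12675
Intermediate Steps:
n(c, D) = 29 (n(c, D) = 9 + 4*5 = 9 + 20 = 29)
r(o) = 2 + o² - 2*o (r(o) = (o² - 2*o) + 2 = 2 + o² - 2*o)
r(n(((-3 - 1*1) - 7)/(8 - 6), 9)) - 13460 = (2 + 29² - 2*29) - 13460 = (2 + 841 - 58) - 13460 = 785 - 13460 = -12675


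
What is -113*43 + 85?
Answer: -4774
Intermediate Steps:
-113*43 + 85 = -4859 + 85 = -4774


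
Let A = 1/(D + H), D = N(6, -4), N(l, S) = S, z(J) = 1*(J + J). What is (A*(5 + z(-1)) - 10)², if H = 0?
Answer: 1849/16 ≈ 115.56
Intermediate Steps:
z(J) = 2*J (z(J) = 1*(2*J) = 2*J)
D = -4
A = -¼ (A = 1/(-4 + 0) = 1/(-4) = -¼ ≈ -0.25000)
(A*(5 + z(-1)) - 10)² = (-(5 + 2*(-1))/4 - 10)² = (-(5 - 2)/4 - 10)² = (-¼*3 - 10)² = (-¾ - 10)² = (-43/4)² = 1849/16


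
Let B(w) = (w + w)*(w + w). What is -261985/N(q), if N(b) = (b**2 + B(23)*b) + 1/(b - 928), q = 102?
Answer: -43279922/37374187 ≈ -1.1580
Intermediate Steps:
B(w) = 4*w**2 (B(w) = (2*w)*(2*w) = 4*w**2)
N(b) = b**2 + 1/(-928 + b) + 2116*b (N(b) = (b**2 + (4*23**2)*b) + 1/(b - 928) = (b**2 + (4*529)*b) + 1/(-928 + b) = (b**2 + 2116*b) + 1/(-928 + b) = b**2 + 1/(-928 + b) + 2116*b)
-261985/N(q) = -261985*(-928 + 102)/(1 + 102**3 - 1963648*102 + 1188*102**2) = -261985*(-826/(1 + 1061208 - 200292096 + 1188*10404)) = -261985*(-826/(1 + 1061208 - 200292096 + 12359952)) = -261985/((-1/826*(-186870935))) = -261985/186870935/826 = -261985*826/186870935 = -43279922/37374187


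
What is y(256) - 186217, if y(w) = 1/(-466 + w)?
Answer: -39105571/210 ≈ -1.8622e+5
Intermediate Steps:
y(256) - 186217 = 1/(-466 + 256) - 186217 = 1/(-210) - 186217 = -1/210 - 186217 = -39105571/210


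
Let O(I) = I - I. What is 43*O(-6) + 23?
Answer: 23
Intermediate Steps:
O(I) = 0
43*O(-6) + 23 = 43*0 + 23 = 0 + 23 = 23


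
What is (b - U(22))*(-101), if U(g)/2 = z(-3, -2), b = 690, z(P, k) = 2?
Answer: -69286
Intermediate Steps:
U(g) = 4 (U(g) = 2*2 = 4)
(b - U(22))*(-101) = (690 - 1*4)*(-101) = (690 - 4)*(-101) = 686*(-101) = -69286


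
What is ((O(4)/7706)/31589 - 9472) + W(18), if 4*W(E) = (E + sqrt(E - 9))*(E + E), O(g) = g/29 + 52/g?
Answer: -65531669286257/7059320186 ≈ -9283.0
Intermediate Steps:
O(g) = 52/g + g/29 (O(g) = g*(1/29) + 52/g = g/29 + 52/g = 52/g + g/29)
W(E) = E*(E + sqrt(-9 + E))/2 (W(E) = ((E + sqrt(E - 9))*(E + E))/4 = ((E + sqrt(-9 + E))*(2*E))/4 = (2*E*(E + sqrt(-9 + E)))/4 = E*(E + sqrt(-9 + E))/2)
((O(4)/7706)/31589 - 9472) + W(18) = (((52/4 + (1/29)*4)/7706)/31589 - 9472) + (1/2)*18*(18 + sqrt(-9 + 18)) = (((52*(1/4) + 4/29)*(1/7706))*(1/31589) - 9472) + (1/2)*18*(18 + sqrt(9)) = (((13 + 4/29)*(1/7706))*(1/31589) - 9472) + (1/2)*18*(18 + 3) = (((381/29)*(1/7706))*(1/31589) - 9472) + (1/2)*18*21 = ((381/223474)*(1/31589) - 9472) + 189 = (381/7059320186 - 9472) + 189 = -66865880801411/7059320186 + 189 = -65531669286257/7059320186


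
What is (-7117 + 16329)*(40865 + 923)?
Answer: 384951056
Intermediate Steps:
(-7117 + 16329)*(40865 + 923) = 9212*41788 = 384951056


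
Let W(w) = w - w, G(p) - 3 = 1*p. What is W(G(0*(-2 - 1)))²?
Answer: 0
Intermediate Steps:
G(p) = 3 + p (G(p) = 3 + 1*p = 3 + p)
W(w) = 0
W(G(0*(-2 - 1)))² = 0² = 0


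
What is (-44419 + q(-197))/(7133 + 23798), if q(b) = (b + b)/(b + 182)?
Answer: -665891/463965 ≈ -1.4352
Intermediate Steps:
q(b) = 2*b/(182 + b) (q(b) = (2*b)/(182 + b) = 2*b/(182 + b))
(-44419 + q(-197))/(7133 + 23798) = (-44419 + 2*(-197)/(182 - 197))/(7133 + 23798) = (-44419 + 2*(-197)/(-15))/30931 = (-44419 + 2*(-197)*(-1/15))*(1/30931) = (-44419 + 394/15)*(1/30931) = -665891/15*1/30931 = -665891/463965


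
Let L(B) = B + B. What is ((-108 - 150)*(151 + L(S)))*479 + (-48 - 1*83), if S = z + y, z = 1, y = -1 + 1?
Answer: -18908177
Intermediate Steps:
y = 0
S = 1 (S = 1 + 0 = 1)
L(B) = 2*B
((-108 - 150)*(151 + L(S)))*479 + (-48 - 1*83) = ((-108 - 150)*(151 + 2*1))*479 + (-48 - 1*83) = -258*(151 + 2)*479 + (-48 - 83) = -258*153*479 - 131 = -39474*479 - 131 = -18908046 - 131 = -18908177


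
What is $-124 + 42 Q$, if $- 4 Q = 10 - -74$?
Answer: $-1006$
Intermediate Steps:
$Q = -21$ ($Q = - \frac{10 - -74}{4} = - \frac{10 + 74}{4} = \left(- \frac{1}{4}\right) 84 = -21$)
$-124 + 42 Q = -124 + 42 \left(-21\right) = -124 - 882 = -1006$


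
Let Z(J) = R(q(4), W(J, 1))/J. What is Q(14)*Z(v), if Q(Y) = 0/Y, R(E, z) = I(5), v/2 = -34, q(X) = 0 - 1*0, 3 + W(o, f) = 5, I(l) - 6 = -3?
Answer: 0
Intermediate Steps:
I(l) = 3 (I(l) = 6 - 3 = 3)
W(o, f) = 2 (W(o, f) = -3 + 5 = 2)
q(X) = 0 (q(X) = 0 + 0 = 0)
v = -68 (v = 2*(-34) = -68)
R(E, z) = 3
Q(Y) = 0
Z(J) = 3/J
Q(14)*Z(v) = 0*(3/(-68)) = 0*(3*(-1/68)) = 0*(-3/68) = 0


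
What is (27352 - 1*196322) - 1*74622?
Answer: -243592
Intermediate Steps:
(27352 - 1*196322) - 1*74622 = (27352 - 196322) - 74622 = -168970 - 74622 = -243592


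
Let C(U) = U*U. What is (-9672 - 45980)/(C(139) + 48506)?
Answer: -55652/67827 ≈ -0.82050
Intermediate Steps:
C(U) = U²
(-9672 - 45980)/(C(139) + 48506) = (-9672 - 45980)/(139² + 48506) = -55652/(19321 + 48506) = -55652/67827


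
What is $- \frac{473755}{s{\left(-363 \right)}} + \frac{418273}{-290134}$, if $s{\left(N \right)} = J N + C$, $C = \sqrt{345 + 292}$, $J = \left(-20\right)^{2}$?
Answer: $\frac{11139627172803901}{6116906542544642} + \frac{3316285 \sqrt{13}}{21083039363} \approx 1.8217$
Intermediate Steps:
$J = 400$
$C = 7 \sqrt{13}$ ($C = \sqrt{637} = 7 \sqrt{13} \approx 25.239$)
$s{\left(N \right)} = 7 \sqrt{13} + 400 N$ ($s{\left(N \right)} = 400 N + 7 \sqrt{13} = 7 \sqrt{13} + 400 N$)
$- \frac{473755}{s{\left(-363 \right)}} + \frac{418273}{-290134} = - \frac{473755}{7 \sqrt{13} + 400 \left(-363\right)} + \frac{418273}{-290134} = - \frac{473755}{7 \sqrt{13} - 145200} + 418273 \left(- \frac{1}{290134}\right) = - \frac{473755}{-145200 + 7 \sqrt{13}} - \frac{418273}{290134} = - \frac{418273}{290134} - \frac{473755}{-145200 + 7 \sqrt{13}}$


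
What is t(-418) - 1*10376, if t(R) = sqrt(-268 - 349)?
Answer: -10376 + I*sqrt(617) ≈ -10376.0 + 24.839*I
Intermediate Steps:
t(R) = I*sqrt(617) (t(R) = sqrt(-617) = I*sqrt(617))
t(-418) - 1*10376 = I*sqrt(617) - 1*10376 = I*sqrt(617) - 10376 = -10376 + I*sqrt(617)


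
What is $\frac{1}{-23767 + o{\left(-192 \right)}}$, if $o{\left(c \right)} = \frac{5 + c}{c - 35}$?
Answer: $- \frac{227}{5394922} \approx -4.2077 \cdot 10^{-5}$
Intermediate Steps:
$o{\left(c \right)} = \frac{5 + c}{-35 + c}$
$\frac{1}{-23767 + o{\left(-192 \right)}} = \frac{1}{-23767 + \frac{5 - 192}{-35 - 192}} = \frac{1}{-23767 + \frac{1}{-227} \left(-187\right)} = \frac{1}{-23767 - - \frac{187}{227}} = \frac{1}{-23767 + \frac{187}{227}} = \frac{1}{- \frac{5394922}{227}} = - \frac{227}{5394922}$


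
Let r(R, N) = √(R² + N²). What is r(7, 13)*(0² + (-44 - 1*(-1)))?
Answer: -43*√218 ≈ -634.89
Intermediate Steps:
r(R, N) = √(N² + R²)
r(7, 13)*(0² + (-44 - 1*(-1))) = √(13² + 7²)*(0² + (-44 - 1*(-1))) = √(169 + 49)*(0 + (-44 + 1)) = √218*(0 - 43) = √218*(-43) = -43*√218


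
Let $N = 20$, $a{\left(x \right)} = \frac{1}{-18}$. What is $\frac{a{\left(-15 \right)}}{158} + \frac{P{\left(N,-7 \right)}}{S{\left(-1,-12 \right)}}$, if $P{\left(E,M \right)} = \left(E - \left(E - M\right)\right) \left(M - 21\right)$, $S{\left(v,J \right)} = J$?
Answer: $- \frac{46453}{2844} \approx -16.334$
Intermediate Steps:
$a{\left(x \right)} = - \frac{1}{18}$
$P{\left(E,M \right)} = M \left(-21 + M\right)$
$\frac{a{\left(-15 \right)}}{158} + \frac{P{\left(N,-7 \right)}}{S{\left(-1,-12 \right)}} = - \frac{1}{18 \cdot 158} + \frac{\left(-7\right) \left(-21 - 7\right)}{-12} = \left(- \frac{1}{18}\right) \frac{1}{158} + \left(-7\right) \left(-28\right) \left(- \frac{1}{12}\right) = - \frac{1}{2844} + 196 \left(- \frac{1}{12}\right) = - \frac{1}{2844} - \frac{49}{3} = - \frac{46453}{2844}$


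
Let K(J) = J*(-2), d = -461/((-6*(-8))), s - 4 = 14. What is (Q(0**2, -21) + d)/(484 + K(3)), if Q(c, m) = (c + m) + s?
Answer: -605/22944 ≈ -0.026369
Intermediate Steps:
s = 18 (s = 4 + 14 = 18)
d = -461/48 ≈ -9.6042
K(J) = -2*J
Q(c, m) = 18 + c + m (Q(c, m) = (c + m) + 18 = 18 + c + m)
(Q(0**2, -21) + d)/(484 + K(3)) = ((18 + 0**2 - 21) - 461/48)/(484 - 2*3) = ((18 + 0 - 21) - 461/48)/(484 - 6) = (-3 - 461/48)/478 = -605/48*1/478 = -605/22944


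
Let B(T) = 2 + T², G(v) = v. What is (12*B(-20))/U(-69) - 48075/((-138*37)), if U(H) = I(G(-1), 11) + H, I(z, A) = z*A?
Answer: -216514/4255 ≈ -50.885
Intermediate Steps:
I(z, A) = A*z
U(H) = -11 + H (U(H) = 11*(-1) + H = -11 + H)
(12*B(-20))/U(-69) - 48075/((-138*37)) = (12*(2 + (-20)²))/(-11 - 69) - 48075/((-138*37)) = (12*(2 + 400))/(-80) - 48075/(-5106) = (12*402)*(-1/80) - 48075*(-1/5106) = 4824*(-1/80) + 16025/1702 = -603/10 + 16025/1702 = -216514/4255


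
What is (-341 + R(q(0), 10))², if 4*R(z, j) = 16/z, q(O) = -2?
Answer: 117649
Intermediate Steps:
R(z, j) = 4/z (R(z, j) = (16/z)/4 = 4/z)
(-341 + R(q(0), 10))² = (-341 + 4/(-2))² = (-341 + 4*(-½))² = (-341 - 2)² = (-343)² = 117649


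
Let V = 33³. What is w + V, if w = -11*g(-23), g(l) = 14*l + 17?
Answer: 39292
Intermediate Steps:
g(l) = 17 + 14*l
V = 35937
w = 3355 (w = -11*(17 + 14*(-23)) = -11*(17 - 322) = -11*(-305) = 3355)
w + V = 3355 + 35937 = 39292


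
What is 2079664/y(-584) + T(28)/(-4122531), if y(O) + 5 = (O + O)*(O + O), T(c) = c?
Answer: 64461963244/42285978333 ≈ 1.5244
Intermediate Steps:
y(O) = -5 + 4*O² (y(O) = -5 + (O + O)*(O + O) = -5 + (2*O)*(2*O) = -5 + 4*O²)
2079664/y(-584) + T(28)/(-4122531) = 2079664/(-5 + 4*(-584)²) + 28/(-4122531) = 2079664/(-5 + 4*341056) + 28*(-1/4122531) = 2079664/(-5 + 1364224) - 4/588933 = 2079664/1364219 - 4/588933 = 2079664*(1/1364219) - 4/588933 = 109456/71801 - 4/588933 = 64461963244/42285978333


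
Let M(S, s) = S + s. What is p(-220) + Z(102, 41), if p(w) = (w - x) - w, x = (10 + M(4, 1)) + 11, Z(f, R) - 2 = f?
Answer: 78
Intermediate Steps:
Z(f, R) = 2 + f
x = 26 (x = (10 + (4 + 1)) + 11 = (10 + 5) + 11 = 15 + 11 = 26)
p(w) = -26 (p(w) = (w - 1*26) - w = (w - 26) - w = (-26 + w) - w = -26)
p(-220) + Z(102, 41) = -26 + (2 + 102) = -26 + 104 = 78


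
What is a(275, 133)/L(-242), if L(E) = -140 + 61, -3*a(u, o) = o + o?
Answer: 266/237 ≈ 1.1224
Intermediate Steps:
a(u, o) = -2*o/3 (a(u, o) = -(o + o)/3 = -2*o/3)
L(E) = -79
a(275, 133)/L(-242) = -2/3*133/(-79) = -266/3*(-1/79) = 266/237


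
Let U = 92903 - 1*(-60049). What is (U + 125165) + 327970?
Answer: 606087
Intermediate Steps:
U = 152952 (U = 92903 + 60049 = 152952)
(U + 125165) + 327970 = (152952 + 125165) + 327970 = 278117 + 327970 = 606087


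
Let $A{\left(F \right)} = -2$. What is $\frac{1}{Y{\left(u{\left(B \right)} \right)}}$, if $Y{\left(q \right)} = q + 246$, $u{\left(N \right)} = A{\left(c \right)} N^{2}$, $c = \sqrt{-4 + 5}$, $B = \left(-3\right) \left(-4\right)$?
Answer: $- \frac{1}{42} \approx -0.02381$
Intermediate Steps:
$B = 12$
$c = 1$ ($c = \sqrt{1} = 1$)
$u{\left(N \right)} = - 2 N^{2}$
$Y{\left(q \right)} = 246 + q$
$\frac{1}{Y{\left(u{\left(B \right)} \right)}} = \frac{1}{246 - 2 \cdot 12^{2}} = \frac{1}{246 - 288} = \frac{1}{-42} = - \frac{1}{42}$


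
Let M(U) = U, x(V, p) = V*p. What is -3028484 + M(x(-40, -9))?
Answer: -3028124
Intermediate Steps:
-3028484 + M(x(-40, -9)) = -3028484 - 40*(-9) = -3028484 + 360 = -3028124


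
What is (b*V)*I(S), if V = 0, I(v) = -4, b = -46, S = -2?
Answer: 0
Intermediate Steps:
(b*V)*I(S) = -46*0*(-4) = 0*(-4) = 0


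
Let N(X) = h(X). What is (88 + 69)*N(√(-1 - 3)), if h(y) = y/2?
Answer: 157*I ≈ 157.0*I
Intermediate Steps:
h(y) = y/2 (h(y) = y*(½) = y/2)
N(X) = X/2
(88 + 69)*N(√(-1 - 3)) = (88 + 69)*(√(-1 - 3)/2) = 157*(√(-4)/2) = 157*((2*I)/2) = 157*I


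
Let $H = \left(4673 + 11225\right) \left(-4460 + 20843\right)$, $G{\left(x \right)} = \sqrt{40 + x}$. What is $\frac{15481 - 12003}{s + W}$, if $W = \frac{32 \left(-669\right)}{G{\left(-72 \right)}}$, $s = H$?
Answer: $\frac{75489101371}{5653151206916859} - \frac{775594 i \sqrt{2}}{5653151206916859} \approx 1.3353 \cdot 10^{-5} - 1.9403 \cdot 10^{-10} i$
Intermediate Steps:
$H = 260456934$ ($H = 15898 \cdot 16383 = 260456934$)
$s = 260456934$
$W = 2676 i \sqrt{2}$ ($W = \frac{32 \left(-669\right)}{\sqrt{40 - 72}} = - \frac{21408}{\sqrt{-32}} = - \frac{21408}{4 i \sqrt{2}} = - 21408 \left(- \frac{i \sqrt{2}}{8}\right) = 2676 i \sqrt{2} \approx 3784.4 i$)
$\frac{15481 - 12003}{s + W} = \frac{15481 - 12003}{260456934 + 2676 i \sqrt{2}} = \frac{3478}{260456934 + 2676 i \sqrt{2}}$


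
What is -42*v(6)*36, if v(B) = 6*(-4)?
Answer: 36288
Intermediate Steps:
v(B) = -24
-42*v(6)*36 = -42*(-24)*36 = 1008*36 = 36288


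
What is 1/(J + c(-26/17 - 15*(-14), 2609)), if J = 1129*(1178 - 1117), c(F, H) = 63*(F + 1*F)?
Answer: 17/1617317 ≈ 1.0511e-5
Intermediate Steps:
c(F, H) = 126*F (c(F, H) = 63*(F + F) = 63*(2*F) = 126*F)
J = 68869 (J = 1129*61 = 68869)
1/(J + c(-26/17 - 15*(-14), 2609)) = 1/(68869 + 126*(-26/17 - 15*(-14))) = 1/(68869 + 126*(-26*1/17 + 210)) = 1/(68869 + 126*(-26/17 + 210)) = 1/(68869 + 126*(3544/17)) = 1/(68869 + 446544/17) = 1/(1617317/17) = 17/1617317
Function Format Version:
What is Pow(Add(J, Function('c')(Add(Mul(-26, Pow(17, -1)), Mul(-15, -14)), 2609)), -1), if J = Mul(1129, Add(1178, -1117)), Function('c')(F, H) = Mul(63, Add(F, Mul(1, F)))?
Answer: Rational(17, 1617317) ≈ 1.0511e-5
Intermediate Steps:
Function('c')(F, H) = Mul(126, F) (Function('c')(F, H) = Mul(63, Add(F, F)) = Mul(63, Mul(2, F)) = Mul(126, F))
J = 68869 (J = Mul(1129, 61) = 68869)
Pow(Add(J, Function('c')(Add(Mul(-26, Pow(17, -1)), Mul(-15, -14)), 2609)), -1) = Pow(Add(68869, Mul(126, Add(Mul(-26, Pow(17, -1)), Mul(-15, -14)))), -1) = Pow(Add(68869, Mul(126, Add(Mul(-26, Rational(1, 17)), 210))), -1) = Pow(Add(68869, Mul(126, Add(Rational(-26, 17), 210))), -1) = Pow(Add(68869, Mul(126, Rational(3544, 17))), -1) = Pow(Add(68869, Rational(446544, 17)), -1) = Pow(Rational(1617317, 17), -1) = Rational(17, 1617317)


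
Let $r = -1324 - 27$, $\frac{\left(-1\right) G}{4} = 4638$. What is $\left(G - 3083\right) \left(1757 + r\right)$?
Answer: $-8783810$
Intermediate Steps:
$G = -18552$ ($G = \left(-4\right) 4638 = -18552$)
$r = -1351$
$\left(G - 3083\right) \left(1757 + r\right) = \left(-18552 - 3083\right) \left(1757 - 1351\right) = \left(-21635\right) 406 = -8783810$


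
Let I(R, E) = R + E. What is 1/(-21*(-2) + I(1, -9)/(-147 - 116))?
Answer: 263/11054 ≈ 0.023792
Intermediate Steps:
I(R, E) = E + R
1/(-21*(-2) + I(1, -9)/(-147 - 116)) = 1/(-21*(-2) + (-9 + 1)/(-147 - 116)) = 1/(42 - 8/(-263)) = 1/(42 - 8*(-1/263)) = 1/(42 + 8/263) = 1/(11054/263) = 263/11054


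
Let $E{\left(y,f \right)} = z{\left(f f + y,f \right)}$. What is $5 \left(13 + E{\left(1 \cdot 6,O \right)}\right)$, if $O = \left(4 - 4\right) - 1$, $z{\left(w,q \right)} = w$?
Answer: $100$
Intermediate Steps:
$O = -1$ ($O = 0 - 1 = -1$)
$E{\left(y,f \right)} = y + f^{2}$ ($E{\left(y,f \right)} = f f + y = f^{2} + y = y + f^{2}$)
$5 \left(13 + E{\left(1 \cdot 6,O \right)}\right) = 5 \left(13 + \left(1 \cdot 6 + \left(-1\right)^{2}\right)\right) = 5 \left(13 + \left(6 + 1\right)\right) = 5 \left(13 + 7\right) = 5 \cdot 20 = 100$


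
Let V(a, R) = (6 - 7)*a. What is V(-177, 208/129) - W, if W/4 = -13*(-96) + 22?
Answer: -4903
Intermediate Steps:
V(a, R) = -a
W = 5080 (W = 4*(-13*(-96) + 22) = 4*(1248 + 22) = 4*1270 = 5080)
V(-177, 208/129) - W = -1*(-177) - 1*5080 = 177 - 5080 = -4903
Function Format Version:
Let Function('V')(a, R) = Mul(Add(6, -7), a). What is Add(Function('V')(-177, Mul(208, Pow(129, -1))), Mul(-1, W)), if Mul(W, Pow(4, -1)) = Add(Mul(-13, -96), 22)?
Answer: -4903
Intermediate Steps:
Function('V')(a, R) = Mul(-1, a)
W = 5080 (W = Mul(4, Add(Mul(-13, -96), 22)) = Mul(4, Add(1248, 22)) = Mul(4, 1270) = 5080)
Add(Function('V')(-177, Mul(208, Pow(129, -1))), Mul(-1, W)) = Add(Mul(-1, -177), Mul(-1, 5080)) = Add(177, -5080) = -4903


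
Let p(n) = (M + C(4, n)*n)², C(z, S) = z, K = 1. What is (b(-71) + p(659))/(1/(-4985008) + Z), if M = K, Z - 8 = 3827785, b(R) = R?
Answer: 34664240159584/19081578727343 ≈ 1.8166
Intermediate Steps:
Z = 3827793 (Z = 8 + 3827785 = 3827793)
M = 1
p(n) = (1 + 4*n)²
(b(-71) + p(659))/(1/(-4985008) + Z) = (-71 + (1 + 4*659)²)/(1/(-4985008) + 3827793) = (-71 + (1 + 2636)²)/(-1/4985008 + 3827793) = (-71 + 2637²)/(19081578727343/4985008) = (-71 + 6953769)*(4985008/19081578727343) = 6953698*(4985008/19081578727343) = 34664240159584/19081578727343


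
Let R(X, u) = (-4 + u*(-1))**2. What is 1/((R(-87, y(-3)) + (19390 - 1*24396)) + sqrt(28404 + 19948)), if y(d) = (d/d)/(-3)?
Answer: -404397/2015057977 - 324*sqrt(3022)/2015057977 ≈ -0.00020953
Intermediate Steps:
y(d) = -1/3 (y(d) = 1*(-1/3) = -1/3)
R(X, u) = (-4 - u)**2
1/((R(-87, y(-3)) + (19390 - 1*24396)) + sqrt(28404 + 19948)) = 1/(((4 - 1/3)**2 + (19390 - 1*24396)) + sqrt(28404 + 19948)) = 1/(((11/3)**2 + (19390 - 24396)) + sqrt(48352)) = 1/((121/9 - 5006) + 4*sqrt(3022)) = 1/(-44933/9 + 4*sqrt(3022))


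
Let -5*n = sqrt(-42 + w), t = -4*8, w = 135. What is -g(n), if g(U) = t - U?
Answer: 32 - sqrt(93)/5 ≈ 30.071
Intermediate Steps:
t = -32
n = -sqrt(93)/5 (n = -sqrt(-42 + 135)/5 = -sqrt(93)/5 ≈ -1.9287)
g(U) = -32 - U
-g(n) = -(-32 - (-1)*sqrt(93)/5) = -(-32 + sqrt(93)/5) = 32 - sqrt(93)/5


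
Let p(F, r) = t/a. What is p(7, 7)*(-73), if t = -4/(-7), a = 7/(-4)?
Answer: 1168/49 ≈ 23.837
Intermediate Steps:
a = -7/4 (a = 7*(-¼) = -7/4 ≈ -1.7500)
t = 4/7 (t = -4*(-⅐) = 4/7 ≈ 0.57143)
p(F, r) = -16/49 (p(F, r) = 4/(7*(-7/4)) = (4/7)*(-4/7) = -16/49)
p(7, 7)*(-73) = -16/49*(-73) = 1168/49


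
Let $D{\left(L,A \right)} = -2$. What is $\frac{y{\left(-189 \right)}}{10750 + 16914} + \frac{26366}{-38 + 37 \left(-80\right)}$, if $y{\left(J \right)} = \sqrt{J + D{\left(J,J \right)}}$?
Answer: $- \frac{13183}{1499} + \frac{i \sqrt{191}}{27664} \approx -8.7945 + 0.00049958 i$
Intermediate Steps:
$y{\left(J \right)} = \sqrt{-2 + J}$ ($y{\left(J \right)} = \sqrt{J - 2} = \sqrt{-2 + J}$)
$\frac{y{\left(-189 \right)}}{10750 + 16914} + \frac{26366}{-38 + 37 \left(-80\right)} = \frac{\sqrt{-2 - 189}}{10750 + 16914} + \frac{26366}{-38 + 37 \left(-80\right)} = \frac{\sqrt{-191}}{27664} + \frac{26366}{-38 - 2960} = i \sqrt{191} \cdot \frac{1}{27664} + \frac{26366}{-2998} = \frac{i \sqrt{191}}{27664} + 26366 \left(- \frac{1}{2998}\right) = \frac{i \sqrt{191}}{27664} - \frac{13183}{1499} = - \frac{13183}{1499} + \frac{i \sqrt{191}}{27664}$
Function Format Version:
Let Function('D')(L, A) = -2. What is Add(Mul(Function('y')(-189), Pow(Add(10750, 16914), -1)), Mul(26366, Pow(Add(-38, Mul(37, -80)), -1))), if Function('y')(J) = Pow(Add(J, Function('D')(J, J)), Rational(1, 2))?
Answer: Add(Rational(-13183, 1499), Mul(Rational(1, 27664), I, Pow(191, Rational(1, 2)))) ≈ Add(-8.7945, Mul(0.00049958, I))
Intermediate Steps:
Function('y')(J) = Pow(Add(-2, J), Rational(1, 2)) (Function('y')(J) = Pow(Add(J, -2), Rational(1, 2)) = Pow(Add(-2, J), Rational(1, 2)))
Add(Mul(Function('y')(-189), Pow(Add(10750, 16914), -1)), Mul(26366, Pow(Add(-38, Mul(37, -80)), -1))) = Add(Mul(Pow(Add(-2, -189), Rational(1, 2)), Pow(Add(10750, 16914), -1)), Mul(26366, Pow(Add(-38, Mul(37, -80)), -1))) = Add(Mul(Pow(-191, Rational(1, 2)), Pow(27664, -1)), Mul(26366, Pow(Add(-38, -2960), -1))) = Add(Mul(Mul(I, Pow(191, Rational(1, 2))), Rational(1, 27664)), Mul(26366, Pow(-2998, -1))) = Add(Mul(Rational(1, 27664), I, Pow(191, Rational(1, 2))), Mul(26366, Rational(-1, 2998))) = Add(Mul(Rational(1, 27664), I, Pow(191, Rational(1, 2))), Rational(-13183, 1499)) = Add(Rational(-13183, 1499), Mul(Rational(1, 27664), I, Pow(191, Rational(1, 2))))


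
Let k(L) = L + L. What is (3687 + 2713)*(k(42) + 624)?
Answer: 4531200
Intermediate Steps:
k(L) = 2*L
(3687 + 2713)*(k(42) + 624) = (3687 + 2713)*(2*42 + 624) = 6400*(84 + 624) = 6400*708 = 4531200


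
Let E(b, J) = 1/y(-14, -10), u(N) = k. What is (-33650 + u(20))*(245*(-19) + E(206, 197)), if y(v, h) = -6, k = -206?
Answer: 472815968/3 ≈ 1.5761e+8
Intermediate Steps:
u(N) = -206
E(b, J) = -⅙ (E(b, J) = 1/(-6) = -⅙)
(-33650 + u(20))*(245*(-19) + E(206, 197)) = (-33650 - 206)*(245*(-19) - ⅙) = -33856*(-4655 - ⅙) = -33856*(-27931/6) = 472815968/3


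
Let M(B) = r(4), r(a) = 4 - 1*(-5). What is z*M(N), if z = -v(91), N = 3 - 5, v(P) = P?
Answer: -819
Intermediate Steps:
r(a) = 9 (r(a) = 4 + 5 = 9)
N = -2
z = -91 (z = -1*91 = -91)
M(B) = 9
z*M(N) = -91*9 = -819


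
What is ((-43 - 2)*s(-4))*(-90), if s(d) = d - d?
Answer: 0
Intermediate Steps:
s(d) = 0
((-43 - 2)*s(-4))*(-90) = ((-43 - 2)*0)*(-90) = -45*0*(-90) = 0*(-90) = 0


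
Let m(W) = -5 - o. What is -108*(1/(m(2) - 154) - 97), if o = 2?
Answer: 1686744/161 ≈ 10477.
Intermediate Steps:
m(W) = -7 (m(W) = -5 - 1*2 = -5 - 2 = -7)
-108*(1/(m(2) - 154) - 97) = -108*(1/(-7 - 154) - 97) = -108*(1/(-161) - 97) = -108*(-1/161 - 97) = -108*(-15618/161) = 1686744/161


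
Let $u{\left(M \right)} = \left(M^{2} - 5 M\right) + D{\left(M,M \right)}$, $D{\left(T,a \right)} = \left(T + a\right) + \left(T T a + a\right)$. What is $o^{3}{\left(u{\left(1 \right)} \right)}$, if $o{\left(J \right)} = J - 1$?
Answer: $-1$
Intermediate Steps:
$D{\left(T,a \right)} = T + 2 a + a T^{2}$ ($D{\left(T,a \right)} = \left(T + a\right) + \left(T^{2} a + a\right) = \left(T + a\right) + \left(a T^{2} + a\right) = \left(T + a\right) + \left(a + a T^{2}\right) = T + 2 a + a T^{2}$)
$u{\left(M \right)} = M^{2} + M^{3} - 2 M$ ($u{\left(M \right)} = \left(M^{2} - 5 M\right) + \left(M + 2 M + M M^{2}\right) = \left(M^{2} - 5 M\right) + \left(M + 2 M + M^{3}\right) = \left(M^{2} - 5 M\right) + \left(M^{3} + 3 M\right) = M^{2} + M^{3} - 2 M$)
$o{\left(J \right)} = -1 + J$
$o^{3}{\left(u{\left(1 \right)} \right)} = \left(-1 + 1 \left(-2 + 1 + 1^{2}\right)\right)^{3} = \left(-1 + 1 \left(-2 + 1 + 1\right)\right)^{3} = \left(-1 + 1 \cdot 0\right)^{3} = \left(-1 + 0\right)^{3} = \left(-1\right)^{3} = -1$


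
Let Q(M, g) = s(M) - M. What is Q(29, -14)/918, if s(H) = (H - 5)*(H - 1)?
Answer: 643/918 ≈ 0.70044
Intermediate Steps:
s(H) = (-1 + H)*(-5 + H) (s(H) = (-5 + H)*(-1 + H) = (-1 + H)*(-5 + H))
Q(M, g) = 5 + M² - 7*M (Q(M, g) = (5 + M² - 6*M) - M = 5 + M² - 7*M)
Q(29, -14)/918 = (5 + 29² - 7*29)/918 = (5 + 841 - 203)*(1/918) = 643*(1/918) = 643/918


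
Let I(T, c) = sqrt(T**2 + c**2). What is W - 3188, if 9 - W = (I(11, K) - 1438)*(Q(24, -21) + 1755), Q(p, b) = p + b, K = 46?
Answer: 2524825 - 1758*sqrt(2237) ≈ 2.4417e+6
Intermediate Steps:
Q(p, b) = b + p
W = 2528013 - 1758*sqrt(2237) (W = 9 - (sqrt(11**2 + 46**2) - 1438)*((-21 + 24) + 1755) = 9 - (sqrt(121 + 2116) - 1438)*(3 + 1755) = 9 - (sqrt(2237) - 1438)*1758 = 9 - (-1438 + sqrt(2237))*1758 = 9 - (-2528004 + 1758*sqrt(2237)) = 9 + (2528004 - 1758*sqrt(2237)) = 2528013 - 1758*sqrt(2237) ≈ 2.4449e+6)
W - 3188 = (2528013 - 1758*sqrt(2237)) - 3188 = 2524825 - 1758*sqrt(2237)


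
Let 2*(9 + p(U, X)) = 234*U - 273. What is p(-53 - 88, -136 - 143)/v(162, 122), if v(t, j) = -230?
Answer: 6657/92 ≈ 72.359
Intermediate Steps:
p(U, X) = -291/2 + 117*U (p(U, X) = -9 + (234*U - 273)/2 = -9 + (-273 + 234*U)/2 = -9 + (-273/2 + 117*U) = -291/2 + 117*U)
p(-53 - 88, -136 - 143)/v(162, 122) = (-291/2 + 117*(-53 - 88))/(-230) = (-291/2 + 117*(-141))*(-1/230) = (-291/2 - 16497)*(-1/230) = -33285/2*(-1/230) = 6657/92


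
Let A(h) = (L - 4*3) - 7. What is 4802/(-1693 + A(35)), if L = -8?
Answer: -2401/860 ≈ -2.7919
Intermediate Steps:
A(h) = -27 (A(h) = (-8 - 4*3) - 7 = (-8 - 12) - 7 = -20 - 7 = -27)
4802/(-1693 + A(35)) = 4802/(-1693 - 27) = 4802/(-1720) = 4802*(-1/1720) = -2401/860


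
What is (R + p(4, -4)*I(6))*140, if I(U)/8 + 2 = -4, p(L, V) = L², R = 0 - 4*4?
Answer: -109760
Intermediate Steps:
R = -16 (R = 0 - 16 = -16)
I(U) = -48 (I(U) = -16 + 8*(-4) = -16 - 32 = -48)
(R + p(4, -4)*I(6))*140 = (-16 + 4²*(-48))*140 = (-16 + 16*(-48))*140 = (-16 - 768)*140 = -784*140 = -109760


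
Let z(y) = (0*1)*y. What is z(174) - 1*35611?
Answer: -35611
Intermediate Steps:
z(y) = 0 (z(y) = 0*y = 0)
z(174) - 1*35611 = 0 - 1*35611 = 0 - 35611 = -35611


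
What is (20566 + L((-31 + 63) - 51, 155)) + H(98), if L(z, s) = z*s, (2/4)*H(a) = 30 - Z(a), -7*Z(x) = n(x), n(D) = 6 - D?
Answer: 123583/7 ≈ 17655.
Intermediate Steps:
Z(x) = -6/7 + x/7 (Z(x) = -(6 - x)/7 = -6/7 + x/7)
H(a) = 432/7 - 2*a/7 (H(a) = 2*(30 - (-6/7 + a/7)) = 2*(30 + (6/7 - a/7)) = 2*(216/7 - a/7) = 432/7 - 2*a/7)
L(z, s) = s*z
(20566 + L((-31 + 63) - 51, 155)) + H(98) = (20566 + 155*((-31 + 63) - 51)) + (432/7 - 2/7*98) = (20566 + 155*(32 - 51)) + (432/7 - 28) = (20566 + 155*(-19)) + 236/7 = (20566 - 2945) + 236/7 = 17621 + 236/7 = 123583/7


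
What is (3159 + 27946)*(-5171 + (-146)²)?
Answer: 502190225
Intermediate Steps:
(3159 + 27946)*(-5171 + (-146)²) = 31105*(-5171 + 21316) = 31105*16145 = 502190225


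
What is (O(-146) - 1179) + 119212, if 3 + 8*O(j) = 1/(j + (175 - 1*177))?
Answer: 139750627/1184 ≈ 1.1803e+5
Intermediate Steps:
O(j) = -3/8 + 1/(8*(-2 + j)) (O(j) = -3/8 + 1/(8*(j + (175 - 1*177))) = -3/8 + 1/(8*(j + (175 - 177))) = -3/8 + 1/(8*(j - 2)) = -3/8 + 1/(8*(-2 + j)))
(O(-146) - 1179) + 119212 = ((7 - 3*(-146))/(8*(-2 - 146)) - 1179) + 119212 = ((1/8)*(7 + 438)/(-148) - 1179) + 119212 = ((1/8)*(-1/148)*445 - 1179) + 119212 = (-445/1184 - 1179) + 119212 = -1396381/1184 + 119212 = 139750627/1184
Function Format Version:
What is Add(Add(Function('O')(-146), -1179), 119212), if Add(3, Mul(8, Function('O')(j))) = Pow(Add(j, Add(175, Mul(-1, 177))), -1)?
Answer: Rational(139750627, 1184) ≈ 1.1803e+5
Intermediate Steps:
Function('O')(j) = Add(Rational(-3, 8), Mul(Rational(1, 8), Pow(Add(-2, j), -1))) (Function('O')(j) = Add(Rational(-3, 8), Mul(Rational(1, 8), Pow(Add(j, Add(175, Mul(-1, 177))), -1))) = Add(Rational(-3, 8), Mul(Rational(1, 8), Pow(Add(j, Add(175, -177)), -1))) = Add(Rational(-3, 8), Mul(Rational(1, 8), Pow(Add(j, -2), -1))) = Add(Rational(-3, 8), Mul(Rational(1, 8), Pow(Add(-2, j), -1))))
Add(Add(Function('O')(-146), -1179), 119212) = Add(Add(Mul(Rational(1, 8), Pow(Add(-2, -146), -1), Add(7, Mul(-3, -146))), -1179), 119212) = Add(Add(Mul(Rational(1, 8), Pow(-148, -1), Add(7, 438)), -1179), 119212) = Add(Add(Mul(Rational(1, 8), Rational(-1, 148), 445), -1179), 119212) = Add(Add(Rational(-445, 1184), -1179), 119212) = Add(Rational(-1396381, 1184), 119212) = Rational(139750627, 1184)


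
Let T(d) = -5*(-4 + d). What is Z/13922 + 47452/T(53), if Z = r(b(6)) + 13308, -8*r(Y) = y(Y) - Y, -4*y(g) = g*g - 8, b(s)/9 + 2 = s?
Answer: -2629421281/13643560 ≈ -192.72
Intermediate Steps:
b(s) = -18 + 9*s
y(g) = 2 - g²/4 (y(g) = -(g*g - 8)/4 = -(g² - 8)/4 = -(-8 + g²)/4 = 2 - g²/4)
r(Y) = -¼ + Y/8 + Y²/32 (r(Y) = -((2 - Y²/4) - Y)/8 = -(2 - Y - Y²/4)/8 = -¼ + Y/8 + Y²/32)
T(d) = 20 - 5*d
Z = 53411/4 (Z = (-¼ + (-18 + 9*6)/8 + (-18 + 9*6)²/32) + 13308 = (-¼ + (-18 + 54)/8 + (-18 + 54)²/32) + 13308 = (-¼ + (⅛)*36 + (1/32)*36²) + 13308 = (-¼ + 9/2 + (1/32)*1296) + 13308 = (-¼ + 9/2 + 81/2) + 13308 = 179/4 + 13308 = 53411/4 ≈ 13353.)
Z/13922 + 47452/T(53) = (53411/4)/13922 + 47452/(20 - 5*53) = (53411/4)*(1/13922) + 47452/(20 - 265) = 53411/55688 + 47452/(-245) = 53411/55688 + 47452*(-1/245) = 53411/55688 - 47452/245 = -2629421281/13643560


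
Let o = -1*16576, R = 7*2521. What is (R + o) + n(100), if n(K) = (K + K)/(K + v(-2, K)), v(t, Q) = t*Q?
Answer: 1069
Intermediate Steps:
v(t, Q) = Q*t
R = 17647
n(K) = -2 (n(K) = (K + K)/(K + K*(-2)) = (2*K)/(K - 2*K) = (2*K)/((-K)) = (2*K)*(-1/K) = -2)
o = -16576
(R + o) + n(100) = (17647 - 16576) - 2 = 1071 - 2 = 1069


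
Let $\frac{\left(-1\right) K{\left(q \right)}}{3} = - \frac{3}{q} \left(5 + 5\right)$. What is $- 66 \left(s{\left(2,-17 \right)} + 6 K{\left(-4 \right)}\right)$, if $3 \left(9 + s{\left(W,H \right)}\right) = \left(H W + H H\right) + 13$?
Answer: $3608$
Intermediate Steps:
$K{\left(q \right)} = \frac{90}{q}$ ($K{\left(q \right)} = - 3 - \frac{3}{q} \left(5 + 5\right) = - 3 - \frac{3}{q} 10 = - 3 \left(- \frac{30}{q}\right) = \frac{90}{q}$)
$s{\left(W,H \right)} = - \frac{14}{3} + \frac{H^{2}}{3} + \frac{H W}{3}$ ($s{\left(W,H \right)} = -9 + \frac{\left(H W + H H\right) + 13}{3} = -9 + \frac{\left(H W + H^{2}\right) + 13}{3} = -9 + \frac{\left(H^{2} + H W\right) + 13}{3} = -9 + \frac{13 + H^{2} + H W}{3} = -9 + \left(\frac{13}{3} + \frac{H^{2}}{3} + \frac{H W}{3}\right) = - \frac{14}{3} + \frac{H^{2}}{3} + \frac{H W}{3}$)
$- 66 \left(s{\left(2,-17 \right)} + 6 K{\left(-4 \right)}\right) = - 66 \left(\left(- \frac{14}{3} + \frac{\left(-17\right)^{2}}{3} + \frac{1}{3} \left(-17\right) 2\right) + 6 \frac{90}{-4}\right) = - 66 \left(\left(- \frac{14}{3} + \frac{1}{3} \cdot 289 - \frac{34}{3}\right) + 6 \cdot 90 \left(- \frac{1}{4}\right)\right) = - 66 \left(\left(- \frac{14}{3} + \frac{289}{3} - \frac{34}{3}\right) + 6 \left(- \frac{45}{2}\right)\right) = - 66 \left(\frac{241}{3} - 135\right) = \left(-66\right) \left(- \frac{164}{3}\right) = 3608$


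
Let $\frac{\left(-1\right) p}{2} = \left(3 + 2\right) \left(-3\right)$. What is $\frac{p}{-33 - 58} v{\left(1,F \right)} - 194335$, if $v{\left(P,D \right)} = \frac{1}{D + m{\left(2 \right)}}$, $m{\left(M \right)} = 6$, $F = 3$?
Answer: $- \frac{53053465}{273} \approx -1.9434 \cdot 10^{5}$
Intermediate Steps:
$v{\left(P,D \right)} = \frac{1}{6 + D}$ ($v{\left(P,D \right)} = \frac{1}{D + 6} = \frac{1}{6 + D}$)
$p = 30$ ($p = - 2 \left(3 + 2\right) \left(-3\right) = - 2 \cdot 5 \left(-3\right) = \left(-2\right) \left(-15\right) = 30$)
$\frac{p}{-33 - 58} v{\left(1,F \right)} - 194335 = \frac{\frac{1}{-33 - 58} \cdot 30}{6 + 3} - 194335 = \frac{\frac{1}{-91} \cdot 30}{9} - 194335 = \left(- \frac{1}{91}\right) 30 \cdot \frac{1}{9} - 194335 = \left(- \frac{30}{91}\right) \frac{1}{9} - 194335 = - \frac{10}{273} - 194335 = - \frac{53053465}{273}$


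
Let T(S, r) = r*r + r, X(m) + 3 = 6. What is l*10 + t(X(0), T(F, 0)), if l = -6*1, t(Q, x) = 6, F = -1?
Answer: -54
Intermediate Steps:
X(m) = 3 (X(m) = -3 + 6 = 3)
T(S, r) = r + r² (T(S, r) = r² + r = r + r²)
l = -6
l*10 + t(X(0), T(F, 0)) = -6*10 + 6 = -60 + 6 = -54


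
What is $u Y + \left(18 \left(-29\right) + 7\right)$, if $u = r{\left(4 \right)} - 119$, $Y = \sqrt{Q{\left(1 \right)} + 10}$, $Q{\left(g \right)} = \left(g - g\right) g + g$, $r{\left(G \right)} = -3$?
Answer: $-515 - 122 \sqrt{11} \approx -919.63$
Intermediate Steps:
$Q{\left(g \right)} = g$ ($Q{\left(g \right)} = 0 g + g = 0 + g = g$)
$Y = \sqrt{11}$ ($Y = \sqrt{1 + 10} = \sqrt{11} \approx 3.3166$)
$u = -122$ ($u = -3 - 119 = -122$)
$u Y + \left(18 \left(-29\right) + 7\right) = - 122 \sqrt{11} + \left(18 \left(-29\right) + 7\right) = - 122 \sqrt{11} + \left(-522 + 7\right) = - 122 \sqrt{11} - 515 = -515 - 122 \sqrt{11}$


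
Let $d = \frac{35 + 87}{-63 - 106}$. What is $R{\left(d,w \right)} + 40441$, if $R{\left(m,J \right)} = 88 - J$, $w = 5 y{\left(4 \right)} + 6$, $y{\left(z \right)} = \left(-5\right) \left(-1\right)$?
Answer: $40498$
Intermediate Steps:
$y{\left(z \right)} = 5$
$d = - \frac{122}{169}$ ($d = \frac{122}{-169} = 122 \left(- \frac{1}{169}\right) = - \frac{122}{169} \approx -0.72189$)
$w = 31$ ($w = 5 \cdot 5 + 6 = 25 + 6 = 31$)
$R{\left(d,w \right)} + 40441 = \left(88 - 31\right) + 40441 = 57 + 40441 = 40498$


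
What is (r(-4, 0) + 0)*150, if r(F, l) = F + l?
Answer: -600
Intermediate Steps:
(r(-4, 0) + 0)*150 = ((-4 + 0) + 0)*150 = (-4 + 0)*150 = -4*150 = -600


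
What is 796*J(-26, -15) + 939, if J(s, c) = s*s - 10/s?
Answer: 7011435/13 ≈ 5.3934e+5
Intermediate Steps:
J(s, c) = s² - 10/s
796*J(-26, -15) + 939 = 796*((-10 + (-26)³)/(-26)) + 939 = 796*(-(-10 - 17576)/26) + 939 = 796*(-1/26*(-17586)) + 939 = 796*(8793/13) + 939 = 6999228/13 + 939 = 7011435/13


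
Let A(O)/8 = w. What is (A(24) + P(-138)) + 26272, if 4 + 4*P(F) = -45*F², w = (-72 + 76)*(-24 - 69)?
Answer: -190950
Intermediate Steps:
w = -372 (w = 4*(-93) = -372)
A(O) = -2976 (A(O) = 8*(-372) = -2976)
P(F) = -1 - 45*F²/4 (P(F) = -1 + (-45*F²)/4 = -1 - 45*F²/4)
(A(24) + P(-138)) + 26272 = (-2976 + (-1 - 45/4*(-138)²)) + 26272 = (-2976 + (-1 - 45/4*19044)) + 26272 = (-2976 + (-1 - 214245)) + 26272 = (-2976 - 214246) + 26272 = -217222 + 26272 = -190950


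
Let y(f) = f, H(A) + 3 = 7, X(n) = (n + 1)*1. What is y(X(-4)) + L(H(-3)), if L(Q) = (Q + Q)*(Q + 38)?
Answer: 333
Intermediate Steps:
X(n) = 1 + n (X(n) = (1 + n)*1 = 1 + n)
H(A) = 4 (H(A) = -3 + 7 = 4)
L(Q) = 2*Q*(38 + Q) (L(Q) = (2*Q)*(38 + Q) = 2*Q*(38 + Q))
y(X(-4)) + L(H(-3)) = (1 - 4) + 2*4*(38 + 4) = -3 + 2*4*42 = -3 + 336 = 333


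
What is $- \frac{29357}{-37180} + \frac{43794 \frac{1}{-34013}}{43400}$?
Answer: $\frac{541676551981}{686047311950} \approx 0.78956$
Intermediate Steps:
$- \frac{29357}{-37180} + \frac{43794 \frac{1}{-34013}}{43400} = \left(-29357\right) \left(- \frac{1}{37180}\right) + 43794 \left(- \frac{1}{34013}\right) \frac{1}{43400} = \frac{29357}{37180} - \frac{21897}{738082100} = \frac{541676551981}{686047311950}$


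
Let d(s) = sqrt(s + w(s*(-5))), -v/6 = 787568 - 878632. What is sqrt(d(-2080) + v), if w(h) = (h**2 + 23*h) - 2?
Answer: sqrt(546384 + sqrt(108397118)) ≈ 746.19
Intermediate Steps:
w(h) = -2 + h**2 + 23*h
v = 546384 (v = -6*(787568 - 878632) = -6*(-91064) = 546384)
d(s) = sqrt(-2 - 114*s + 25*s**2) (d(s) = sqrt(s + (-2 + (s*(-5))**2 + 23*(s*(-5)))) = sqrt(s + (-2 + (-5*s)**2 + 23*(-5*s))) = sqrt(s + (-2 + 25*s**2 - 115*s)) = sqrt(s + (-2 - 115*s + 25*s**2)) = sqrt(-2 - 114*s + 25*s**2))
sqrt(d(-2080) + v) = sqrt(sqrt(-2 - 114*(-2080) + 25*(-2080)**2) + 546384) = sqrt(sqrt(-2 + 237120 + 25*4326400) + 546384) = sqrt(sqrt(-2 + 237120 + 108160000) + 546384) = sqrt(sqrt(108397118) + 546384) = sqrt(546384 + sqrt(108397118))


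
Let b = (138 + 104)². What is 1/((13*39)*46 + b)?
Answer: 1/81886 ≈ 1.2212e-5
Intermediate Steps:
b = 58564 (b = 242² = 58564)
1/((13*39)*46 + b) = 1/((13*39)*46 + 58564) = 1/(507*46 + 58564) = 1/(23322 + 58564) = 1/81886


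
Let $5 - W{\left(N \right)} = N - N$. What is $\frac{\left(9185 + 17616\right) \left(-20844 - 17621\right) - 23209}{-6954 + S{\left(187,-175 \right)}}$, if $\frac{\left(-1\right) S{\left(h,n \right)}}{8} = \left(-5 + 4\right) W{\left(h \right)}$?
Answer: $\frac{515461837}{3457} \approx 1.4911 \cdot 10^{5}$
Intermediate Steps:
$W{\left(N \right)} = 5$ ($W{\left(N \right)} = 5 - \left(N - N\right) = 5 - 0 = 5 + 0 = 5$)
$S{\left(h,n \right)} = 40$ ($S{\left(h,n \right)} = - 8 \left(-5 + 4\right) 5 = - 8 \left(\left(-1\right) 5\right) = \left(-8\right) \left(-5\right) = 40$)
$\frac{\left(9185 + 17616\right) \left(-20844 - 17621\right) - 23209}{-6954 + S{\left(187,-175 \right)}} = \frac{\left(9185 + 17616\right) \left(-20844 - 17621\right) - 23209}{-6954 + 40} = \frac{26801 \left(-38465\right) - 23209}{-6914} = \left(-1030900465 - 23209\right) \left(- \frac{1}{6914}\right) = \left(-1030923674\right) \left(- \frac{1}{6914}\right) = \frac{515461837}{3457}$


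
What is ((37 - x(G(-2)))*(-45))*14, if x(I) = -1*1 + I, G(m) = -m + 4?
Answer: -20160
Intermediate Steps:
G(m) = 4 - m
x(I) = -1 + I
((37 - x(G(-2)))*(-45))*14 = ((37 - (-1 + (4 - 1*(-2))))*(-45))*14 = ((37 - (-1 + (4 + 2)))*(-45))*14 = ((37 - (-1 + 6))*(-45))*14 = ((37 - 1*5)*(-45))*14 = ((37 - 5)*(-45))*14 = (32*(-45))*14 = -1440*14 = -20160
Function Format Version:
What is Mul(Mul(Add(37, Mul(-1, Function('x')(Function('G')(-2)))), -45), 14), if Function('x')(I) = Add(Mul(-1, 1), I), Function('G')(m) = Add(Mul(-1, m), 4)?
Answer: -20160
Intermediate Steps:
Function('G')(m) = Add(4, Mul(-1, m))
Function('x')(I) = Add(-1, I)
Mul(Mul(Add(37, Mul(-1, Function('x')(Function('G')(-2)))), -45), 14) = Mul(Mul(Add(37, Mul(-1, Add(-1, Add(4, Mul(-1, -2))))), -45), 14) = Mul(Mul(Add(37, Mul(-1, Add(-1, Add(4, 2)))), -45), 14) = Mul(Mul(Add(37, Mul(-1, Add(-1, 6))), -45), 14) = Mul(Mul(Add(37, Mul(-1, 5)), -45), 14) = Mul(Mul(Add(37, -5), -45), 14) = Mul(Mul(32, -45), 14) = Mul(-1440, 14) = -20160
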